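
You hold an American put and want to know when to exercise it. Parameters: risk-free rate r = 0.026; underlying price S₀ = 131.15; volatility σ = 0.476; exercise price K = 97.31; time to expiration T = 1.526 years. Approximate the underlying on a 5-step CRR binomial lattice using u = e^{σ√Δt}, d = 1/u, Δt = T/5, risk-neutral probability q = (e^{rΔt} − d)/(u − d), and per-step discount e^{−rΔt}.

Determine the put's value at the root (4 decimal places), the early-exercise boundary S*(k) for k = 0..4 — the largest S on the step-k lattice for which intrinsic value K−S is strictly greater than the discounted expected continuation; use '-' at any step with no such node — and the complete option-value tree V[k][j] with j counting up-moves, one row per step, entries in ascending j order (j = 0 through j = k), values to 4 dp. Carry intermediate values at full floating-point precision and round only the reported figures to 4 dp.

price = 10.6291
boundary = - - - 59.5874 45.8089
tree:
10.6291
16.7263 3.3535
25.6150 6.1415 0.0000
37.7226 11.2474 0.0000 0.0000
51.5011 20.5981 0.0000 0.0000 0.0000
62.0936 37.7226 0.0000 0.0000 0.0000 0.0000

Δt=0.30520, u=1.30078, d=0.76877, q=0.44961, disc=e^(-rΔt)=0.99210
k=5 terminal: V=max(K-S,0) → 62.0936 37.7226 0.0000 0.0000 0.0000 0.0000
k=4: j=0 S=45.8089 intr=51.5011 cont=50.7320 V=51.5011[EX]; j=1 S=77.5102 intr=19.7998 cont=20.5981 V=20.5981[hold]; j=2 S=131.1500 intr=0.0000 cont=0.0000 V=0.0000[hold]; j=3 S=221.9103 intr=0.0000 cont=0.0000 V=0.0000[hold]; j=4 S=375.4798 intr=0.0000 cont=0.0000 V=0.0000[hold]  S*(4)=45.8089
k=3: j=0 S=59.5874 intr=37.7226 cont=37.3096 V=37.7226[EX]; j=1 S=100.8240 intr=0.0000 cont=11.2474 V=11.2474[hold]; j=2 S=170.5976 intr=0.0000 cont=0.0000 V=0.0000[hold]; j=3 S=288.6570 intr=0.0000 cont=0.0000 V=0.0000[hold]  S*(3)=59.5874
k=2: j=0 S=77.5102 intr=19.7998 cont=25.6150 V=25.6150[hold]; j=1 S=131.1500 intr=0.0000 cont=6.1415 V=6.1415[hold]; j=2 S=221.9103 intr=0.0000 cont=0.0000 V=0.0000[hold]  S*(2)=-
k=1: j=0 S=100.8240 intr=0.0000 cont=16.7263 V=16.7263[hold]; j=1 S=170.5976 intr=0.0000 cont=3.3535 V=3.3535[hold]  S*(1)=-
k=0: j=0 S=131.1500 intr=0.0000 cont=10.6291 V=10.6291[hold]  S*(0)=-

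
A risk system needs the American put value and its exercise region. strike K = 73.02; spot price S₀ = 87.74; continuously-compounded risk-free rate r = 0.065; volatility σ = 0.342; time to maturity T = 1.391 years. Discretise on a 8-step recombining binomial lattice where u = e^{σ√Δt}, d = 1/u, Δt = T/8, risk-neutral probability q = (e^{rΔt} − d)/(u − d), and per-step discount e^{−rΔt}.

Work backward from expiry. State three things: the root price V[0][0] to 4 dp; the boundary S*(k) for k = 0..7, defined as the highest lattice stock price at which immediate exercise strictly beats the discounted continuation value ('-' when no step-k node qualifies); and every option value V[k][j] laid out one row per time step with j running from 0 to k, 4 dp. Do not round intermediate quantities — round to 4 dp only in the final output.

params: Δt=0.17388 u=1.15328 d=0.86709 q=0.50412 e^(-rΔt)=0.98876
t_8 payoffs: 44.9834 35.7299 23.4223 7.0526 0.0000 0.0000 0.0000 0.0000 0.0000
t_7: node(7,0) S=32.3340 payoff=40.6860 vs cont=39.8654 → 40.6860 [stop]  node(7,1) S=43.0059 payoff=30.0141 vs cont=29.1935 → 30.0141 [stop]  node(7,2) S=57.2000 payoff=15.8200 vs cont=14.9994 → 15.8200 [stop]  node(7,3) S=76.0788 payoff=0.0000 vs cont=3.4579 → 3.4579 [wait]  node(7,4) S=101.1886 payoff=0.0000 vs cont=0.0000 → 0.0000 [wait]  node(7,5) S=134.5859 payoff=0.0000 vs cont=0.0000 → 0.0000 [wait]  node(7,6) S=179.0060 payoff=0.0000 vs cont=0.0000 → 0.0000 [wait]  node(7,7) S=238.0869 payoff=0.0000 vs cont=0.0000 → 0.0000 [wait]  ⇒ S*(7)=57.2000
t_6: node(6,0) S=37.2901 payoff=35.7299 vs cont=34.9093 → 35.7299 [stop]  node(6,1) S=49.5977 payoff=23.4223 vs cont=22.6017 → 23.4223 [stop]  node(6,2) S=65.9674 payoff=7.0526 vs cont=9.4802 → 9.4802 [wait]  node(6,3) S=87.7400 payoff=0.0000 vs cont=1.6954 → 1.6954 [wait]  node(6,4) S=116.6986 payoff=0.0000 vs cont=0.0000 → 0.0000 [wait]  node(6,5) S=155.2150 payoff=0.0000 vs cont=0.0000 → 0.0000 [wait]  node(6,6) S=206.4436 payoff=0.0000 vs cont=0.0000 → 0.0000 [wait]  ⇒ S*(6)=49.5977
t_5: node(5,0) S=43.0059 payoff=30.0141 vs cont=29.1935 → 30.0141 [stop]  node(5,1) S=57.2000 payoff=15.8200 vs cont=16.2095 → 16.2095 [wait]  node(5,2) S=76.0788 payoff=0.0000 vs cont=5.4933 → 5.4933 [wait]  node(5,3) S=101.1886 payoff=0.0000 vs cont=0.8313 → 0.8313 [wait]  node(5,4) S=134.5859 payoff=0.0000 vs cont=0.0000 → 0.0000 [wait]  node(5,5) S=179.0060 payoff=0.0000 vs cont=0.0000 → 0.0000 [wait]  ⇒ S*(5)=43.0059
t_4: node(4,0) S=49.5977 payoff=23.4223 vs cont=22.7958 → 23.4223 [stop]  node(4,1) S=65.9674 payoff=7.0526 vs cont=10.6858 → 10.6858 [wait]  node(4,2) S=87.7400 payoff=0.0000 vs cont=3.1077 → 3.1077 [wait]  node(4,3) S=116.6986 payoff=0.0000 vs cont=0.4076 → 0.4076 [wait]  node(4,4) S=155.2150 payoff=0.0000 vs cont=0.0000 → 0.0000 [wait]  ⇒ S*(4)=49.5977
t_3: node(3,0) S=57.2000 payoff=15.8200 vs cont=16.8104 → 16.8104 [wait]  node(3,1) S=76.0788 payoff=0.0000 vs cont=6.7883 → 6.7883 [wait]  node(3,2) S=101.1886 payoff=0.0000 vs cont=1.7269 → 1.7269 [wait]  node(3,3) S=134.5859 payoff=0.0000 vs cont=0.1998 → 0.1998 [wait]  ⇒ S*(3)=-
t_2: node(2,0) S=65.9674 payoff=7.0526 vs cont=11.6259 → 11.6259 [wait]  node(2,1) S=87.7400 payoff=0.0000 vs cont=4.1891 → 4.1891 [wait]  node(2,2) S=116.6986 payoff=0.0000 vs cont=0.9463 → 0.9463 [wait]  ⇒ S*(2)=-
t_1: node(1,0) S=76.0788 payoff=0.0000 vs cont=7.7883 → 7.7883 [wait]  node(1,1) S=101.1886 payoff=0.0000 vs cont=2.5256 → 2.5256 [wait]  ⇒ S*(1)=-
t_0: node(0,0) S=87.7400 payoff=0.0000 vs cont=5.0776 → 5.0776 [wait]  ⇒ S*(0)=-

price = 5.0776
boundary = - - - - 49.5977 43.0059 49.5977 57.2000
tree:
5.0776
7.7883 2.5256
11.6259 4.1891 0.9463
16.8104 6.7883 1.7269 0.1998
23.4223 10.6858 3.1077 0.4076 0.0000
30.0141 16.2095 5.4933 0.8313 0.0000 0.0000
35.7299 23.4223 9.4802 1.6954 0.0000 0.0000 0.0000
40.6860 30.0141 15.8200 3.4579 0.0000 0.0000 0.0000 0.0000
44.9834 35.7299 23.4223 7.0526 0.0000 0.0000 0.0000 0.0000 0.0000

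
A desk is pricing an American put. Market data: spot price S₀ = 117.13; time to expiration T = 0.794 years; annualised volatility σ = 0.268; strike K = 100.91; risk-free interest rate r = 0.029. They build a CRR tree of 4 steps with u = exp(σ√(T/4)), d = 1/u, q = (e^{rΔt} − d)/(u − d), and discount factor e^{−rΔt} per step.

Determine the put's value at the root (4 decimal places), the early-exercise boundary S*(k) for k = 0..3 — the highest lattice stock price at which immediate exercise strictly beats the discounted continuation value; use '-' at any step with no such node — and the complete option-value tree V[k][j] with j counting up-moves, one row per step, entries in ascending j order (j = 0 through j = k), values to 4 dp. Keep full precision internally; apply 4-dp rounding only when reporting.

price = 4.0441
boundary = - - - 81.8653
tree:
4.0441
6.9670 1.1010
11.7160 2.1898 0.0000
19.0447 4.3553 0.0000 0.0000
28.2586 8.6622 0.0000 0.0000 0.0000

Δt=0.19850  u=1.12682  d=0.88745  q=0.49430  discount=0.99426
step 4 (expiry): payoffs max(K−S,0) = 28.2586 8.6622 0.0000 0.0000 0.0000
step 3: (k=3,j=0): S=81.8653, (K−S)⁺=19.0447, hold=18.4654 ⇒ V=19.0447 exercise | (k=3,j=1): S=103.9470, (K−S)⁺=0.0000, hold=4.3553 ⇒ V=4.3553 continue | (k=3,j=2): S=131.9849, (K−S)⁺=0.0000, hold=0.0000 ⇒ V=0.0000 continue | (k=3,j=3): S=167.5854, (K−S)⁺=0.0000, hold=0.0000 ⇒ V=0.0000 continue  boundary S*=81.8653
step 2: (k=2,j=0): S=92.2478, (K−S)⁺=8.6622, hold=11.7160 ⇒ V=11.7160 continue | (k=2,j=1): S=117.1300, (K−S)⁺=0.0000, hold=2.1898 ⇒ V=2.1898 continue | (k=2,j=2): S=148.7237, (K−S)⁺=0.0000, hold=0.0000 ⇒ V=0.0000 continue  boundary S*=-
step 1: (k=1,j=0): S=103.9470, (K−S)⁺=0.0000, hold=6.9670 ⇒ V=6.9670 continue | (k=1,j=1): S=131.9849, (K−S)⁺=0.0000, hold=1.1010 ⇒ V=1.1010 continue  boundary S*=-
step 0: (k=0,j=0): S=117.1300, (K−S)⁺=0.0000, hold=4.0441 ⇒ V=4.0441 continue  boundary S*=-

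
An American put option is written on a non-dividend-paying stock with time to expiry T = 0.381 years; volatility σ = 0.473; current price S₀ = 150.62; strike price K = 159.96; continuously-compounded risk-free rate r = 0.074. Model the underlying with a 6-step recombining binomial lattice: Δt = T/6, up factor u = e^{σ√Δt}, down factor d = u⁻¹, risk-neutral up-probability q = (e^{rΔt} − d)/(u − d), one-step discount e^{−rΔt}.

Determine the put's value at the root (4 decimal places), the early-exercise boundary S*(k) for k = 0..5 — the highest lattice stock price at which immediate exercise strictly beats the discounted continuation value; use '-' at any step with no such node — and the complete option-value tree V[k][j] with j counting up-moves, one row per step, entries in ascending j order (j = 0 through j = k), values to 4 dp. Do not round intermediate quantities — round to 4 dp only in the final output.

price = 21.3686
boundary = - - - 105.3390 118.6735 133.6959
tree:
21.3686
30.3999 12.1723
41.6704 18.9592 5.2239
54.6210 28.5891 9.1164 1.2220
66.4572 41.2865 15.6455 2.4071 0.0000
76.9635 54.6210 26.2641 4.7415 0.0000 0.0000
86.2892 66.4572 41.2865 9.3400 0.0000 0.0000 0.0000

Δt=0.06350  u=1.12659  d=0.88764  q=0.48995  discount=0.99531
step 6 (expiry): payoffs max(K−S,0) = 86.2892 66.4572 41.2865 9.3400 0.0000 0.0000 0.0000
step 5: (k=5,j=0): S=82.9965, (K−S)⁺=76.9635, hold=76.2136 ⇒ V=76.9635 exercise | (k=5,j=1): S=105.3390, (K−S)⁺=54.6210, hold=53.8711 ⇒ V=54.6210 exercise | (k=5,j=2): S=133.6959, (K−S)⁺=26.2641, hold=25.5142 ⇒ V=26.2641 exercise | (k=5,j=3): S=169.6865, (K−S)⁺=0.0000, hold=4.7415 ⇒ V=4.7415 continue | (k=5,j=4): S=215.3656, (K−S)⁺=0.0000, hold=0.0000 ⇒ V=0.0000 continue | (k=5,j=5): S=273.3413, (K−S)⁺=0.0000, hold=0.0000 ⇒ V=0.0000 continue  boundary S*=133.6959
step 4: (k=4,j=0): S=93.5028, (K−S)⁺=66.4572, hold=65.7073 ⇒ V=66.4572 exercise | (k=4,j=1): S=118.6735, (K−S)⁺=41.2865, hold=40.5367 ⇒ V=41.2865 exercise | (k=4,j=2): S=150.6200, (K−S)⁺=9.3400, hold=15.6455 ⇒ V=15.6455 continue | (k=4,j=3): S=191.1665, (K−S)⁺=0.0000, hold=2.4071 ⇒ V=2.4071 continue | (k=4,j=4): S=242.6279, (K−S)⁺=0.0000, hold=0.0000 ⇒ V=0.0000 continue  boundary S*=118.6735
step 3: (k=3,j=0): S=105.3390, (K−S)⁺=54.6210, hold=53.8711 ⇒ V=54.6210 exercise | (k=3,j=1): S=133.6959, (K−S)⁺=26.2641, hold=28.5891 ⇒ V=28.5891 continue | (k=3,j=2): S=169.6865, (K−S)⁺=0.0000, hold=9.1164 ⇒ V=9.1164 continue | (k=3,j=3): S=215.3656, (K−S)⁺=0.0000, hold=1.2220 ⇒ V=1.2220 continue  boundary S*=105.3390
step 2: (k=2,j=0): S=118.6735, (K−S)⁺=41.2865, hold=41.6704 ⇒ V=41.6704 continue | (k=2,j=1): S=150.6200, (K−S)⁺=9.3400, hold=18.9592 ⇒ V=18.9592 continue | (k=2,j=2): S=191.1665, (K−S)⁺=0.0000, hold=5.2239 ⇒ V=5.2239 continue  boundary S*=-
step 1: (k=1,j=0): S=133.6959, (K−S)⁺=26.2641, hold=30.3999 ⇒ V=30.3999 continue | (k=1,j=1): S=169.6865, (K−S)⁺=0.0000, hold=12.1723 ⇒ V=12.1723 continue  boundary S*=-
step 0: (k=0,j=0): S=150.6200, (K−S)⁺=9.3400, hold=21.3686 ⇒ V=21.3686 continue  boundary S*=-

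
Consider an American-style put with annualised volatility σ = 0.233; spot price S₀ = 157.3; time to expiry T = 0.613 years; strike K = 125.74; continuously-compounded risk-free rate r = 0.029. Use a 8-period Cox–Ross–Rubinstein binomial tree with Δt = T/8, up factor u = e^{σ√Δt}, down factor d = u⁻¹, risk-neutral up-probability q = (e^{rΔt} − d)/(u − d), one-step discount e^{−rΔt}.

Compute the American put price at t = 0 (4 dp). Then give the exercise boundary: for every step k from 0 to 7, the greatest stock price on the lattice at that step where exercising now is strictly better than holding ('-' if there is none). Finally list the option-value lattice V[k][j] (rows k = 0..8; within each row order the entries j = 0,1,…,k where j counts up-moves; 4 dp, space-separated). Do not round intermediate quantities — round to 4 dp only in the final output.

price = 1.1625
boundary = - - - - - - 106.8228 113.9396
tree:
1.1625
1.9622 0.3716
3.2566 0.6823 0.0640
5.2953 1.2414 0.1286 0.0000
8.3936 2.2343 0.2584 0.0000 0.0000
12.8774 3.9670 0.5192 0.0000 0.0000 0.0000
18.9172 6.9217 1.0430 0.0000 0.0000 0.0000 0.0000
25.5895 11.8004 2.0954 0.0000 0.0000 0.0000 0.0000 0.0000
31.8450 18.9172 4.2094 0.0000 0.0000 0.0000 0.0000 0.0000 0.0000

Δt=0.07662, u=1.06662, d=0.93754, q=0.50111, disc=e^(-rΔt)=0.99778
k=8 terminal: V=max(K-S,0) → 31.8450 18.9172 4.2094 0.0000 0.0000 0.0000 0.0000 0.0000 0.0000
k=7: j=0 S=100.1505 intr=25.5895 cont=25.3104 V=25.5895[EX]; j=1 S=113.9396 intr=11.8004 cont=11.5213 V=11.8004[EX]; j=2 S=129.6273 intr=0.0000 cont=2.0954 V=2.0954[hold]; j=3 S=147.4748 intr=0.0000 cont=0.0000 V=0.0000[hold]; j=4 S=167.7797 intr=0.0000 cont=0.0000 V=0.0000[hold]; j=5 S=190.8803 intr=0.0000 cont=0.0000 V=0.0000[hold]; j=6 S=217.1614 intr=0.0000 cont=0.0000 V=0.0000[hold]; j=7 S=247.0611 intr=0.0000 cont=0.0000 V=0.0000[hold]  S*(7)=113.9396
k=6: j=0 S=106.8228 intr=18.9172 cont=18.6381 V=18.9172[EX]; j=1 S=121.5306 intr=4.2094 cont=6.9217 V=6.9217[hold]; j=2 S=138.2634 intr=0.0000 cont=1.0430 V=1.0430[hold]; j=3 S=157.3000 intr=0.0000 cont=0.0000 V=0.0000[hold]; j=4 S=178.9577 intr=0.0000 cont=0.0000 V=0.0000[hold]; j=5 S=203.5973 intr=0.0000 cont=0.0000 V=0.0000[hold]; j=6 S=231.6293 intr=0.0000 cont=0.0000 V=0.0000[hold]  S*(6)=106.8228
k=5: j=0 S=113.9396 intr=11.8004 cont=12.8774 V=12.8774[hold]; j=1 S=129.6273 intr=0.0000 cont=3.9670 V=3.9670[hold]; j=2 S=147.4748 intr=0.0000 cont=0.5192 V=0.5192[hold]; j=3 S=167.7797 intr=0.0000 cont=0.0000 V=0.0000[hold]; j=4 S=190.8803 intr=0.0000 cont=0.0000 V=0.0000[hold]; j=5 S=217.1614 intr=0.0000 cont=0.0000 V=0.0000[hold]  S*(5)=-
k=4: j=0 S=121.5306 intr=4.2094 cont=8.3936 V=8.3936[hold]; j=1 S=138.2634 intr=0.0000 cont=2.2343 V=2.2343[hold]; j=2 S=157.3000 intr=0.0000 cont=0.2584 V=0.2584[hold]; j=3 S=178.9577 intr=0.0000 cont=0.0000 V=0.0000[hold]; j=4 S=203.5973 intr=0.0000 cont=0.0000 V=0.0000[hold]  S*(4)=-
k=3: j=0 S=129.6273 intr=0.0000 cont=5.2953 V=5.2953[hold]; j=1 S=147.4748 intr=0.0000 cont=1.2414 V=1.2414[hold]; j=2 S=167.7797 intr=0.0000 cont=0.1286 V=0.1286[hold]; j=3 S=190.8803 intr=0.0000 cont=0.0000 V=0.0000[hold]  S*(3)=-
k=2: j=0 S=138.2634 intr=0.0000 cont=3.2566 V=3.2566[hold]; j=1 S=157.3000 intr=0.0000 cont=0.6823 V=0.6823[hold]; j=2 S=178.9577 intr=0.0000 cont=0.0640 V=0.0640[hold]  S*(2)=-
k=1: j=0 S=147.4748 intr=0.0000 cont=1.9622 V=1.9622[hold]; j=1 S=167.7797 intr=0.0000 cont=0.3716 V=0.3716[hold]  S*(1)=-
k=0: j=0 S=157.3000 intr=0.0000 cont=1.1625 V=1.1625[hold]  S*(0)=-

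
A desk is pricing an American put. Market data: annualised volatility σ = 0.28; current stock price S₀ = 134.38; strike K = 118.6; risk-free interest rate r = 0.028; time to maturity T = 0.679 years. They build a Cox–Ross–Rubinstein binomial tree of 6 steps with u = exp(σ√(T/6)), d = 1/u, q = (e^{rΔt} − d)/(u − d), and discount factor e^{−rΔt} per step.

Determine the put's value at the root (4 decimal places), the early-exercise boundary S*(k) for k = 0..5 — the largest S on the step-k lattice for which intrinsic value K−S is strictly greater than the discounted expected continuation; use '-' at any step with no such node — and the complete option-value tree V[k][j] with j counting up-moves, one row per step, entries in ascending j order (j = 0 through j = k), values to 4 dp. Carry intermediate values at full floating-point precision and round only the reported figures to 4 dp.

price = 5.0816
boundary = - - - - 92.1945 101.3007
tree:
5.0816
8.0552 2.0599
12.4273 3.6159 0.4748
18.5251 6.2437 0.9399 0.0000
26.4055 10.5495 1.8608 0.0000 0.0000
34.6931 17.2993 3.6841 0.0000 0.0000 0.0000
42.2357 26.4055 7.2937 0.0000 0.0000 0.0000 0.0000

params: Δt=0.11317 u=1.09877 d=0.91011 q=0.49329 e^(-rΔt)=0.99684
t_6 payoffs: 42.2357 26.4055 7.2937 0.0000 0.0000 0.0000 0.0000
t_5: node(5,0) S=83.9069 payoff=34.6931 vs cont=34.3179 → 34.6931 [stop]  node(5,1) S=101.3007 payoff=17.2993 vs cont=16.9241 → 17.2993 [stop]  node(5,2) S=122.3002 payoff=0.0000 vs cont=3.6841 → 3.6841 [wait]  node(5,3) S=147.6529 payoff=0.0000 vs cont=0.0000 → 0.0000 [wait]  node(5,4) S=178.2612 payoff=0.0000 vs cont=0.0000 → 0.0000 [wait]  node(5,5) S=215.2145 payoff=0.0000 vs cont=0.0000 → 0.0000 [wait]  ⇒ S*(5)=101.3007
t_4: node(4,0) S=92.1945 payoff=26.4055 vs cont=26.0303 → 26.4055 [stop]  node(4,1) S=111.3063 payoff=7.2937 vs cont=10.5495 → 10.5495 [wait]  node(4,2) S=134.3800 payoff=0.0000 vs cont=1.8608 → 1.8608 [wait]  node(4,3) S=162.2368 payoff=0.0000 vs cont=0.0000 → 0.0000 [wait]  node(4,4) S=195.8683 payoff=0.0000 vs cont=0.0000 → 0.0000 [wait]  ⇒ S*(4)=92.1945
t_3: node(3,0) S=101.3007 payoff=17.2993 vs cont=18.5251 → 18.5251 [wait]  node(3,1) S=122.3002 payoff=0.0000 vs cont=6.2437 → 6.2437 [wait]  node(3,2) S=147.6529 payoff=0.0000 vs cont=0.9399 → 0.9399 [wait]  node(3,3) S=178.2612 payoff=0.0000 vs cont=0.0000 → 0.0000 [wait]  ⇒ S*(3)=-
t_2: node(2,0) S=111.3063 payoff=7.2937 vs cont=12.4273 → 12.4273 [wait]  node(2,1) S=134.3800 payoff=0.0000 vs cont=3.6159 → 3.6159 [wait]  node(2,2) S=162.2368 payoff=0.0000 vs cont=0.4748 → 0.4748 [wait]  ⇒ S*(2)=-
t_1: node(1,0) S=122.3002 payoff=0.0000 vs cont=8.0552 → 8.0552 [wait]  node(1,1) S=147.6529 payoff=0.0000 vs cont=2.0599 → 2.0599 [wait]  ⇒ S*(1)=-
t_0: node(0,0) S=134.3800 payoff=0.0000 vs cont=5.0816 → 5.0816 [wait]  ⇒ S*(0)=-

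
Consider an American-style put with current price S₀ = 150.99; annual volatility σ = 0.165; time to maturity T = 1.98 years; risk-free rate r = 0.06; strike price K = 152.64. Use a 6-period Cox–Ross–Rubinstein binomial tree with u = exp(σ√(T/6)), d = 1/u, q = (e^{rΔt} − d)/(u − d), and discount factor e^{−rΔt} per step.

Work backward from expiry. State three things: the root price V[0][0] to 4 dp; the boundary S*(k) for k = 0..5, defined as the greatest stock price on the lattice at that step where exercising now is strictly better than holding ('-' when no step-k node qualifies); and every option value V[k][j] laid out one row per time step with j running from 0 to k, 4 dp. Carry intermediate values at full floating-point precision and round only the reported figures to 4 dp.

price = 8.7778
boundary = - - 124.9162 137.3357 124.9162 137.3357
tree:
8.7778
15.8904 3.9639
27.7238 7.9256 1.2507
39.0202 15.3043 2.8911 0.1138
49.2950 27.7238 6.6629 0.2776 0.0000
58.6407 39.0202 15.3043 0.6767 0.0000 0.0000
67.1412 49.2950 27.7238 1.6500 0.0000 0.0000 0.0000

Δt=0.33000, u=1.09942, d=0.90957, q=0.58165, disc=e^(-rΔt)=0.98039
k=6 terminal: V=max(K-S,0) → 67.1412 49.2950 27.7238 1.6500 0.0000 0.0000 0.0000
k=5: j=0 S=93.9993 intr=58.6407 cont=55.6482 V=58.6407[EX]; j=1 S=113.6198 intr=39.0202 cont=36.0277 V=39.0202[EX]; j=2 S=137.3357 intr=15.3043 cont=12.3117 V=15.3043[EX]; j=3 S=166.0018 intr=0.0000 cont=0.6767 V=0.6767[hold]; j=4 S=200.6515 intr=0.0000 cont=0.0000 V=0.0000[hold]; j=5 S=242.5335 intr=0.0000 cont=0.0000 V=0.0000[hold]  S*(5)=137.3357
k=4: j=0 S=103.3450 intr=49.2950 cont=46.3025 V=49.2950[EX]; j=1 S=124.9162 intr=27.7238 cont=24.7313 V=27.7238[EX]; j=2 S=150.9900 intr=1.6500 cont=6.6629 V=6.6629[hold]; j=3 S=182.5062 intr=0.0000 cont=0.2776 V=0.2776[hold]; j=4 S=220.6008 intr=0.0000 cont=0.0000 V=0.0000[hold]  S*(4)=124.9162
k=3: j=0 S=113.6198 intr=39.0202 cont=36.0277 V=39.0202[EX]; j=1 S=137.3357 intr=15.3043 cont=15.1704 V=15.3043[EX]; j=2 S=166.0018 intr=0.0000 cont=2.8911 V=2.8911[hold]; j=3 S=200.6515 intr=0.0000 cont=0.1138 V=0.1138[hold]  S*(3)=137.3357
k=2: j=0 S=124.9162 intr=27.7238 cont=24.7313 V=27.7238[EX]; j=1 S=150.9900 intr=1.6500 cont=7.9256 V=7.9256[hold]; j=2 S=182.5062 intr=0.0000 cont=1.2507 V=1.2507[hold]  S*(2)=124.9162
k=1: j=0 S=137.3357 intr=15.3043 cont=15.8904 V=15.8904[hold]; j=1 S=166.0018 intr=0.0000 cont=3.9639 V=3.9639[hold]  S*(1)=-
k=0: j=0 S=150.9900 intr=1.6500 cont=8.7778 V=8.7778[hold]  S*(0)=-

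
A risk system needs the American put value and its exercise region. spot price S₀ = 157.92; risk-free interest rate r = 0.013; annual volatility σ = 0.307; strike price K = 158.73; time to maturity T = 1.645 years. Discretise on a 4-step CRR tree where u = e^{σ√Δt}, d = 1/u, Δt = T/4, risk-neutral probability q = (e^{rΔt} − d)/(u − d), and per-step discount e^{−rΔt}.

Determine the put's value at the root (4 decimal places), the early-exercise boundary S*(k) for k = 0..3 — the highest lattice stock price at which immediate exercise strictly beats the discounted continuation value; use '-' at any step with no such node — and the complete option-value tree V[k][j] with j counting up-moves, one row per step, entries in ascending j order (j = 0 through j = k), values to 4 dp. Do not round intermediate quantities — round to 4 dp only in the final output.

Δt=0.41125  u=1.21759  d=0.82129  q=0.46447  discount=0.99467
step 4 (expiry): payoffs max(K−S,0) = 86.8795 52.2095 0.8100 0.0000 0.0000
step 3: (k=3,j=0): S=87.4846, (K−S)⁺=71.2454, hold=70.3991 ⇒ V=71.2454 exercise | (k=3,j=1): S=129.6986, (K−S)⁺=29.0314, hold=28.1851 ⇒ V=29.0314 exercise | (k=3,j=2): S=192.2822, (K−S)⁺=0.0000, hold=0.4315 ⇒ V=0.4315 continue | (k=3,j=3): S=285.0643, (K−S)⁺=0.0000, hold=0.0000 ⇒ V=0.0000 continue  boundary S*=129.6986
step 2: (k=2,j=0): S=106.5205, (K−S)⁺=52.2095, hold=51.3631 ⇒ V=52.2095 exercise | (k=2,j=1): S=157.9200, (K−S)⁺=0.8100, hold=15.6637 ⇒ V=15.6637 continue | (k=2,j=2): S=234.1213, (K−S)⁺=0.0000, hold=0.2298 ⇒ V=0.2298 continue  boundary S*=106.5205
step 1: (k=1,j=0): S=129.6986, (K−S)⁺=29.0314, hold=35.0473 ⇒ V=35.0473 continue | (k=1,j=1): S=192.2822, (K−S)⁺=0.0000, hold=8.4499 ⇒ V=8.4499 continue  boundary S*=-
step 0: (k=0,j=0): S=157.9200, (K−S)⁺=0.8100, hold=22.5727 ⇒ V=22.5727 continue  boundary S*=-

price = 22.5727
boundary = - - 106.5205 129.6986
tree:
22.5727
35.0473 8.4499
52.2095 15.6637 0.2298
71.2454 29.0314 0.4315 0.0000
86.8795 52.2095 0.8100 0.0000 0.0000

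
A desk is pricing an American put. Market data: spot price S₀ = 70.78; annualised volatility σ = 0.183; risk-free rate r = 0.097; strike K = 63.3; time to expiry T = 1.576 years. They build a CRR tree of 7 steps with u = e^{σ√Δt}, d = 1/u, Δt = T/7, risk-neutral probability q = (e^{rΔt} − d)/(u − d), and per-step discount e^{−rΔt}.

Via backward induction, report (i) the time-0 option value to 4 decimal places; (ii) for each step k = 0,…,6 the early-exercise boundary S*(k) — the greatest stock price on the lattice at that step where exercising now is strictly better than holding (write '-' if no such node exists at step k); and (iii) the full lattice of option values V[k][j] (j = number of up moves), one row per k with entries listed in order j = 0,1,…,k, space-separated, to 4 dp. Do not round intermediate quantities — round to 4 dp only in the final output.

params: Δt=0.22514 u=1.09071 d=0.91683 q=0.60528 e^(-rΔt)=0.97840
t_7 payoffs: 24.7579 17.4481 8.7520 0.0000 0.0000 0.0000 0.0000 0.0000
t_6: node(6,0) S=42.0384 payoff=21.2616 vs cont=19.8942 → 21.2616 [stop]  node(6,1) S=50.0113 payoff=13.2887 vs cont=11.9213 → 13.2887 [stop]  node(6,2) S=59.4962 payoff=3.8038 vs cont=3.3800 → 3.8038 [stop]  node(6,3) S=70.7800 payoff=0.0000 vs cont=0.0000 → 0.0000 [wait]  node(6,4) S=84.2038 payoff=0.0000 vs cont=0.0000 → 0.0000 [wait]  node(6,5) S=100.1736 payoff=0.0000 vs cont=0.0000 → 0.0000 [wait]  node(6,6) S=119.1721 payoff=0.0000 vs cont=0.0000 → 0.0000 [wait]  ⇒ S*(6)=59.4962
t_5: node(5,0) S=45.8519 payoff=17.4481 vs cont=16.0807 → 17.4481 [stop]  node(5,1) S=54.5480 payoff=8.7520 vs cont=7.3846 → 8.7520 [stop]  node(5,2) S=64.8933 payoff=0.0000 vs cont=1.4690 → 1.4690 [wait]  node(5,3) S=77.2007 payoff=0.0000 vs cont=0.0000 → 0.0000 [wait]  node(5,4) S=91.8423 payoff=0.0000 vs cont=0.0000 → 0.0000 [wait]  node(5,5) S=109.2607 payoff=0.0000 vs cont=0.0000 → 0.0000 [wait]  ⇒ S*(5)=54.5480
t_4: node(4,0) S=50.0113 payoff=13.2887 vs cont=11.9213 → 13.2887 [stop]  node(4,1) S=59.4962 payoff=3.8038 vs cont=4.2499 → 4.2499 [wait]  node(4,2) S=70.7800 payoff=0.0000 vs cont=0.5673 → 0.5673 [wait]  node(4,3) S=84.2038 payoff=0.0000 vs cont=0.0000 → 0.0000 [wait]  node(4,4) S=100.1736 payoff=0.0000 vs cont=0.0000 → 0.0000 [wait]  ⇒ S*(4)=50.0113
t_3: node(3,0) S=54.5480 payoff=8.7520 vs cont=7.6488 → 8.7520 [stop]  node(3,1) S=64.8933 payoff=0.0000 vs cont=1.9772 → 1.9772 [wait]  node(3,2) S=77.2007 payoff=0.0000 vs cont=0.2191 → 0.2191 [wait]  node(3,3) S=91.8423 payoff=0.0000 vs cont=0.0000 → 0.0000 [wait]  ⇒ S*(3)=54.5480
t_2: node(2,0) S=59.4962 payoff=3.8038 vs cont=4.5509 → 4.5509 [wait]  node(2,1) S=70.7800 payoff=0.0000 vs cont=0.8933 → 0.8933 [wait]  node(2,2) S=84.2038 payoff=0.0000 vs cont=0.0846 → 0.0846 [wait]  ⇒ S*(2)=-
t_1: node(1,0) S=64.8933 payoff=0.0000 vs cont=2.2866 → 2.2866 [wait]  node(1,1) S=77.2007 payoff=0.0000 vs cont=0.3951 → 0.3951 [wait]  ⇒ S*(1)=-
t_0: node(0,0) S=70.7800 payoff=0.0000 vs cont=1.1170 → 1.1170 [wait]  ⇒ S*(0)=-

price = 1.1170
boundary = - - - 54.5480 50.0113 54.5480 59.4962
tree:
1.1170
2.2866 0.3951
4.5509 0.8933 0.0846
8.7520 1.9772 0.2191 0.0000
13.2887 4.2499 0.5673 0.0000 0.0000
17.4481 8.7520 1.4690 0.0000 0.0000 0.0000
21.2616 13.2887 3.8038 0.0000 0.0000 0.0000 0.0000
24.7579 17.4481 8.7520 0.0000 0.0000 0.0000 0.0000 0.0000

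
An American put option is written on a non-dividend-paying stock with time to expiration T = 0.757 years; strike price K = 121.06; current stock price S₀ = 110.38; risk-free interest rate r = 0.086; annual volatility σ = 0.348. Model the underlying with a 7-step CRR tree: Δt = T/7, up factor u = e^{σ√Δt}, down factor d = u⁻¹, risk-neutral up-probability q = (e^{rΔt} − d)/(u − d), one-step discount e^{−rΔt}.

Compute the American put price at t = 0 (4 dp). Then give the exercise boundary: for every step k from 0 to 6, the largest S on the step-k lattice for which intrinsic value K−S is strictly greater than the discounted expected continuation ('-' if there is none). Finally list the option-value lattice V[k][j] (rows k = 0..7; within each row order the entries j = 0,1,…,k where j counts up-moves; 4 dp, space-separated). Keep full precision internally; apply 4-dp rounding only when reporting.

Δt=0.10814, u=1.12125, d=0.89187, q=0.51216, disc=e^(-rΔt)=0.99074
k=7 terminal: V=max(K-S,0) → 71.5166 58.7745 42.7552 22.6159 0.0000 0.0000 0.0000 0.0000
k=6: j=0 S=55.5503 intr=65.5097 cont=64.3891 V=65.5097[EX]; j=1 S=69.8373 intr=51.2227 cont=50.1020 V=51.2227[EX]; j=2 S=87.7989 intr=33.2611 cont=32.1404 V=33.2611[EX]; j=3 S=110.3800 intr=10.6800 cont=10.9309 V=10.9309[hold]; j=4 S=138.7688 intr=0.0000 cont=0.0000 V=0.0000[hold]; j=5 S=174.4589 intr=0.0000 cont=0.0000 V=0.0000[hold]; j=6 S=219.3282 intr=0.0000 cont=0.0000 V=0.0000[hold]  S*(6)=87.7989
k=5: j=0 S=62.2855 intr=58.7745 cont=57.6538 V=58.7745[EX]; j=1 S=78.3048 intr=42.7552 cont=41.6345 V=42.7552[EX]; j=2 S=98.4441 intr=22.6159 cont=21.6225 V=22.6159[EX]; j=3 S=123.7631 intr=0.0000 cont=5.2832 V=5.2832[hold]; j=4 S=155.5939 intr=0.0000 cont=0.0000 V=0.0000[hold]; j=5 S=195.6113 intr=0.0000 cont=0.0000 V=0.0000[hold]  S*(5)=98.4441
k=4: j=0 S=69.8373 intr=51.2227 cont=50.1020 V=51.2227[EX]; j=1 S=87.7989 intr=33.2611 cont=32.1404 V=33.2611[EX]; j=2 S=110.3800 intr=10.6800 cont=13.6117 V=13.6117[hold]; j=3 S=138.7688 intr=0.0000 cont=2.5535 V=2.5535[hold]; j=4 S=174.4589 intr=0.0000 cont=0.0000 V=0.0000[hold]  S*(4)=87.7989
k=3: j=0 S=78.3048 intr=42.7552 cont=41.6345 V=42.7552[EX]; j=1 S=98.4441 intr=22.6159 cont=22.9828 V=22.9828[hold]; j=2 S=123.7631 intr=0.0000 cont=7.8746 V=7.8746[hold]; j=3 S=155.5939 intr=0.0000 cont=1.2342 V=1.2342[hold]  S*(3)=78.3048
k=2: j=0 S=87.7989 intr=33.2611 cont=32.3266 V=33.2611[EX]; j=1 S=110.3800 intr=10.6800 cont=15.1039 V=15.1039[hold]; j=2 S=138.7688 intr=0.0000 cont=4.4323 V=4.4323[hold]  S*(2)=87.7989
k=1: j=0 S=98.4441 intr=22.6159 cont=23.7400 V=23.7400[hold]; j=1 S=123.7631 intr=0.0000 cont=9.5492 V=9.5492[hold]  S*(1)=-
k=0: j=0 S=110.3800 intr=10.6800 cont=16.3196 V=16.3196[hold]  S*(0)=-

price = 16.3196
boundary = - - 87.7989 78.3048 87.7989 98.4441 87.7989
tree:
16.3196
23.7400 9.5492
33.2611 15.1039 4.4323
42.7552 22.9828 7.8746 1.2342
51.2227 33.2611 13.6117 2.5535 0.0000
58.7745 42.7552 22.6159 5.2832 0.0000 0.0000
65.5097 51.2227 33.2611 10.9309 0.0000 0.0000 0.0000
71.5166 58.7745 42.7552 22.6159 0.0000 0.0000 0.0000 0.0000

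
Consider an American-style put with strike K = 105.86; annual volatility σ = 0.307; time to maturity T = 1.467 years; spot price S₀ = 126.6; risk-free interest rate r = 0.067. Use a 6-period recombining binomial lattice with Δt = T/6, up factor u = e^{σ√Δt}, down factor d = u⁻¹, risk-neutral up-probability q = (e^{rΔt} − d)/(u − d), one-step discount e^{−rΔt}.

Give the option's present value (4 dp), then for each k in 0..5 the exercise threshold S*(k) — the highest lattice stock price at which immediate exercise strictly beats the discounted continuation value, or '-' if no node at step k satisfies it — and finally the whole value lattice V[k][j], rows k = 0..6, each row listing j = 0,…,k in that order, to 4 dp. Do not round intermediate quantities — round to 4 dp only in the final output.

params: Δt=0.24450 u=1.16393 d=0.85916 q=0.51631 e^(-rΔt)=0.98375
t_6 payoffs: 54.9418 36.8795 12.4098 0.0000 0.0000 0.0000 0.0000
t_5: node(5,0) S=59.2652 payoff=46.5948 vs cont=44.8748 → 46.5948 [stop]  node(5,1) S=80.2885 payoff=25.5715 vs cont=23.8515 → 25.5715 [stop]  node(5,2) S=108.7694 payoff=0.0000 vs cont=5.9049 → 5.9049 [wait]  node(5,3) S=147.3535 payoff=0.0000 vs cont=0.0000 → 0.0000 [wait]  node(5,4) S=199.6246 payoff=0.0000 vs cont=0.0000 → 0.0000 [wait]  node(5,5) S=270.4381 payoff=0.0000 vs cont=0.0000 → 0.0000 [wait]  ⇒ S*(5)=80.2885
t_4: node(4,0) S=68.9805 payoff=36.8795 vs cont=35.1595 → 36.8795 [stop]  node(4,1) S=93.4502 payoff=12.4098 vs cont=15.1669 → 15.1669 [wait]  node(4,2) S=126.6000 payoff=0.0000 vs cont=2.8097 → 2.8097 [wait]  node(4,3) S=171.5092 payoff=0.0000 vs cont=0.0000 → 0.0000 [wait]  node(4,4) S=232.3491 payoff=0.0000 vs cont=0.0000 → 0.0000 [wait]  ⇒ S*(4)=68.9805
t_3: node(3,0) S=80.2885 payoff=25.5715 vs cont=25.2519 → 25.5715 [stop]  node(3,1) S=108.7694 payoff=0.0000 vs cont=8.6439 → 8.6439 [wait]  node(3,2) S=147.3535 payoff=0.0000 vs cont=1.3369 → 1.3369 [wait]  node(3,3) S=199.6246 payoff=0.0000 vs cont=0.0000 → 0.0000 [wait]  ⇒ S*(3)=80.2885
t_2: node(2,0) S=93.4502 payoff=12.4098 vs cont=16.5581 → 16.5581 [wait]  node(2,1) S=126.6000 payoff=0.0000 vs cont=4.7921 → 4.7921 [wait]  node(2,2) S=171.5092 payoff=0.0000 vs cont=0.6361 → 0.6361 [wait]  ⇒ S*(2)=-
t_1: node(1,0) S=108.7694 payoff=0.0000 vs cont=10.3128 → 10.3128 [wait]  node(1,1) S=147.3535 payoff=0.0000 vs cont=2.6033 → 2.6033 [wait]  ⇒ S*(1)=-
t_0: node(0,0) S=126.6000 payoff=0.0000 vs cont=6.2294 → 6.2294 [wait]  ⇒ S*(0)=-

price = 6.2294
boundary = - - - 80.2885 68.9805 80.2885
tree:
6.2294
10.3128 2.6033
16.5581 4.7921 0.6361
25.5715 8.6439 1.3369 0.0000
36.8795 15.1669 2.8097 0.0000 0.0000
46.5948 25.5715 5.9049 0.0000 0.0000 0.0000
54.9418 36.8795 12.4098 0.0000 0.0000 0.0000 0.0000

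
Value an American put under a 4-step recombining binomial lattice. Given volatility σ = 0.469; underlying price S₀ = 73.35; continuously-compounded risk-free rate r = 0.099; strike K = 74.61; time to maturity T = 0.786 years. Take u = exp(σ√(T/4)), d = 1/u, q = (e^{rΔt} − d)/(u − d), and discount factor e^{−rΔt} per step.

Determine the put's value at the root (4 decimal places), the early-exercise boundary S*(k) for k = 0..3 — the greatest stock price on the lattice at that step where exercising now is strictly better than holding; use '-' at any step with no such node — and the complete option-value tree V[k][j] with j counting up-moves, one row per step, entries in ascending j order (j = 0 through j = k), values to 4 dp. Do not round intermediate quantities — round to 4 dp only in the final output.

params: Δt=0.19650 u=1.23109 d=0.81229 q=0.49512 e^(-rΔt)=0.98073
t_4 payoffs: 42.6769 26.2128 1.2600 0.0000 0.0000
t_3: node(3,0) S=39.3125 payoff=35.2975 vs cont=33.8601 → 35.2975 [stop]  node(3,1) S=59.5814 payoff=15.0286 vs cont=13.5912 → 15.0286 [stop]  node(3,2) S=90.3004 payoff=0.0000 vs cont=0.6239 → 0.6239 [wait]  node(3,3) S=136.8577 payoff=0.0000 vs cont=0.0000 → 0.0000 [wait]  ⇒ S*(3)=59.5814
t_2: node(2,0) S=48.3972 payoff=26.2128 vs cont=24.7754 → 26.2128 [stop]  node(2,1) S=73.3500 payoff=1.2600 vs cont=7.7445 → 7.7445 [wait]  node(2,2) S=111.1680 payoff=0.0000 vs cont=0.3089 → 0.3089 [wait]  ⇒ S*(2)=48.3972
t_1: node(1,0) S=59.5814 payoff=15.0286 vs cont=16.7400 → 16.7400 [wait]  node(1,1) S=90.3004 payoff=0.0000 vs cont=3.9847 → 3.9847 [wait]  ⇒ S*(1)=-
t_0: node(0,0) S=73.3500 payoff=1.2600 vs cont=10.2238 → 10.2238 [wait]  ⇒ S*(0)=-

price = 10.2238
boundary = - - 48.3972 59.5814
tree:
10.2238
16.7400 3.9847
26.2128 7.7445 0.3089
35.2975 15.0286 0.6239 0.0000
42.6769 26.2128 1.2600 0.0000 0.0000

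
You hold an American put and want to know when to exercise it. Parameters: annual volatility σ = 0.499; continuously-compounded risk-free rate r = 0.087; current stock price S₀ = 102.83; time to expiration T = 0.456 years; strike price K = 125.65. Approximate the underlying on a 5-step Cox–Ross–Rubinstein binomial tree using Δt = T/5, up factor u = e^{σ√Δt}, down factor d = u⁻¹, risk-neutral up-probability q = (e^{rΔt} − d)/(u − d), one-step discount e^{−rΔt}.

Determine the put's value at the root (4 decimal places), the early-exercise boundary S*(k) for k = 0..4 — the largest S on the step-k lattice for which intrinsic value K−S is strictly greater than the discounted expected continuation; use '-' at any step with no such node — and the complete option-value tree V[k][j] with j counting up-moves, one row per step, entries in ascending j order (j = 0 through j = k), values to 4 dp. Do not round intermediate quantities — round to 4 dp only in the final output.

price = 26.8938
boundary = - - 76.0726 88.4451 102.8300
tree:
26.8938
37.3710 16.3718
49.5774 25.2107 7.3920
60.2192 37.2049 13.0741 1.5683
69.3723 49.5774 22.8200 3.0919 0.0000
77.2450 60.2192 37.2049 6.0956 0.0000 0.0000

params: Δt=0.09120 u=1.16264 d=0.86011 q=0.48873 e^(-rΔt)=0.99210
t_5 payoffs: 77.2450 60.2192 37.2049 6.0956 0.0000 0.0000
t_4: node(4,0) S=56.2777 payoff=69.3723 vs cont=68.3793 → 69.3723 [stop]  node(4,1) S=76.0726 payoff=49.5774 vs cont=48.5844 → 49.5774 [stop]  node(4,2) S=102.8300 payoff=22.8200 vs cont=21.8270 → 22.8200 [stop]  node(4,3) S=138.9990 payoff=0.0000 vs cont=3.0919 → 3.0919 [wait]  node(4,4) S=187.8899 payoff=0.0000 vs cont=0.0000 → 0.0000 [wait]  ⇒ S*(4)=102.8300
t_3: node(3,0) S=65.4308 payoff=60.2192 vs cont=59.2262 → 60.2192 [stop]  node(3,1) S=88.4451 payoff=37.2049 vs cont=36.2118 → 37.2049 [stop]  node(3,2) S=119.5544 payoff=6.0956 vs cont=13.0741 → 13.0741 [wait]  node(3,3) S=161.6060 payoff=0.0000 vs cont=1.5683 → 1.5683 [wait]  ⇒ S*(3)=88.4451
t_2: node(2,0) S=76.0726 payoff=49.5774 vs cont=48.5844 → 49.5774 [stop]  node(2,1) S=102.8300 payoff=22.8200 vs cont=25.2107 → 25.2107 [wait]  node(2,2) S=138.9990 payoff=0.0000 vs cont=7.3920 → 7.3920 [wait]  ⇒ S*(2)=76.0726
t_1: node(1,0) S=88.4451 payoff=37.2049 vs cont=37.3710 → 37.3710 [wait]  node(1,1) S=119.5544 payoff=6.0956 vs cont=16.3718 → 16.3718 [wait]  ⇒ S*(1)=-
t_0: node(0,0) S=102.8300 payoff=22.8200 vs cont=26.8938 → 26.8938 [wait]  ⇒ S*(0)=-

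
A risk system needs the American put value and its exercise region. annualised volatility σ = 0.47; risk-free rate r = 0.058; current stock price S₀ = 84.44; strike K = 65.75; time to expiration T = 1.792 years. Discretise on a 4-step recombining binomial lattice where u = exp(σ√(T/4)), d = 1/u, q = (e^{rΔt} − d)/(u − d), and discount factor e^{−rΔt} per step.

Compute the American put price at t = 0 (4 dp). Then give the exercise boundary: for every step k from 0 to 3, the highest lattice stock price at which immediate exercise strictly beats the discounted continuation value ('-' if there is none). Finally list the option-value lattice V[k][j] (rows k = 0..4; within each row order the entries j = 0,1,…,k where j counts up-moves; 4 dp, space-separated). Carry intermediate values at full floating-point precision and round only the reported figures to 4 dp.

price = 8.7256
boundary = - - - 32.8611
tree:
8.7256
14.1205 2.9683
22.0992 5.6748 0.0000
32.8889 10.8489 0.0000 0.0000
41.7584 20.7405 0.0000 0.0000 0.0000

Δt=0.44800, u=1.36969, d=0.73009, q=0.46315, disc=e^(-rΔt)=0.97435
k=4 terminal: V=max(K-S,0) → 41.7584 20.7405 0.0000 0.0000 0.0000
k=3: j=0 S=32.8611 intr=32.8889 cont=31.2025 V=32.8889[EX]; j=1 S=61.6490 intr=4.1010 cont=10.8489 V=10.8489[hold]; j=2 S=115.6566 intr=0.0000 cont=0.0000 V=0.0000[hold]; j=3 S=216.9775 intr=0.0000 cont=0.0000 V=0.0000[hold]  S*(3)=32.8611
k=2: j=0 S=45.0095 intr=20.7405 cont=22.0992 V=22.0992[hold]; j=1 S=84.4400 intr=0.0000 cont=5.6748 V=5.6748[hold]; j=2 S=158.4136 intr=0.0000 cont=0.0000 V=0.0000[hold]  S*(2)=-
k=1: j=0 S=61.6490 intr=4.1010 cont=14.1205 V=14.1205[hold]; j=1 S=115.6566 intr=0.0000 cont=2.9683 V=2.9683[hold]  S*(1)=-
k=0: j=0 S=84.4400 intr=0.0000 cont=8.7256 V=8.7256[hold]  S*(0)=-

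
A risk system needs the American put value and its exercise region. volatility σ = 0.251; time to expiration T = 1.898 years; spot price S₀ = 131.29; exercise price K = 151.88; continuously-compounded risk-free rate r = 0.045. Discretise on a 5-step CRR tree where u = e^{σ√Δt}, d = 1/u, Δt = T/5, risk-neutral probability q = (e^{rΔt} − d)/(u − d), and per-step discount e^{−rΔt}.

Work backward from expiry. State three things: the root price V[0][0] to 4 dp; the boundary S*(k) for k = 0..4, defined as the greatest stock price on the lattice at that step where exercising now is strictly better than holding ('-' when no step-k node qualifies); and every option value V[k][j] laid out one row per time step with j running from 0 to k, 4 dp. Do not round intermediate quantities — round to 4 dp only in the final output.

price = 25.6266
boundary = - 112.4786 96.3626 112.4786 131.2900
tree:
25.6266
39.4014 13.6066
55.5174 23.6814 4.6440
69.3243 39.4014 9.7786 0.0000
81.1530 55.5174 20.5900 0.0000 0.0000
91.2868 69.3243 39.4014 0.0000 0.0000 0.0000

Δt=0.37960, u=1.16724, d=0.85672, q=0.51690, disc=e^(-rΔt)=0.98306
k=5 terminal: V=max(K-S,0) → 91.2868 69.3243 39.4014 0.0000 0.0000 0.0000
k=4: j=0 S=70.7270 intr=81.1530 cont=78.5806 V=81.1530[EX]; j=1 S=96.3626 intr=55.5174 cont=52.9450 V=55.5174[EX]; j=2 S=131.2900 intr=20.5900 cont=18.7125 V=20.5900[EX]; j=3 S=178.8772 intr=0.0000 cont=0.0000 V=0.0000[hold]; j=4 S=243.7127 intr=0.0000 cont=0.0000 V=0.0000[hold]  S*(4)=131.2900
k=3: j=0 S=82.5557 intr=69.3243 cont=66.7520 V=69.3243[EX]; j=1 S=112.4786 intr=39.4014 cont=36.8290 V=39.4014[EX]; j=2 S=153.2475 intr=0.0000 cont=9.7786 V=9.7786[hold]; j=3 S=208.7933 intr=0.0000 cont=0.0000 V=0.0000[hold]  S*(3)=112.4786
k=2: j=0 S=96.3626 intr=55.5174 cont=52.9450 V=55.5174[EX]; j=1 S=131.2900 intr=20.5900 cont=23.6814 V=23.6814[hold]; j=2 S=178.8772 intr=0.0000 cont=4.6440 V=4.6440[hold]  S*(2)=96.3626
k=1: j=0 S=112.4786 intr=39.4014 cont=38.3999 V=39.4014[EX]; j=1 S=153.2475 intr=0.0000 cont=13.6066 V=13.6066[hold]  S*(1)=112.4786
k=0: j=0 S=131.2900 intr=20.5900 cont=25.6266 V=25.6266[hold]  S*(0)=-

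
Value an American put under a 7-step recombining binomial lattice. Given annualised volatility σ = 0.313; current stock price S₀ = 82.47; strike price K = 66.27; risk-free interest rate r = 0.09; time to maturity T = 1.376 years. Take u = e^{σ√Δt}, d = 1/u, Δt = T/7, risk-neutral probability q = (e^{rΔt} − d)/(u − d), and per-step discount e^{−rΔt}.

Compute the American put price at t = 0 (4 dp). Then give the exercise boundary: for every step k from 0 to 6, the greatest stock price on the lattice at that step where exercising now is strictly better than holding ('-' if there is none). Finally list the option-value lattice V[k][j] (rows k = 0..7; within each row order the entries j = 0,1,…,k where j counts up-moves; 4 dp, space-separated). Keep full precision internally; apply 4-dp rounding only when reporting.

Δt=0.19657  u=1.14886  d=0.87043  q=0.52947  discount=0.98246
step 7 (expiry): payoffs max(K−S,0) = 35.0511 25.0646 11.8835 0.0000 0.0000 0.0000 0.0000 0.0000
step 6: (k=6,j=0): S=35.8663, (K−S)⁺=30.4037, hold=29.2416 ⇒ V=30.4037 exercise | (k=6,j=1): S=47.3394, (K−S)⁺=18.9306, hold=17.7685 ⇒ V=18.9306 exercise | (k=6,j=2): S=62.4826, (K−S)⁺=3.7874, hold=5.4935 ⇒ V=5.4935 continue | (k=6,j=3): S=82.4700, (K−S)⁺=0.0000, hold=0.0000 ⇒ V=0.0000 continue | (k=6,j=4): S=108.8510, (K−S)⁺=0.0000, hold=0.0000 ⇒ V=0.0000 continue | (k=6,j=5): S=143.6710, (K−S)⁺=0.0000, hold=0.0000 ⇒ V=0.0000 continue | (k=6,j=6): S=189.6294, (K−S)⁺=0.0000, hold=0.0000 ⇒ V=0.0000 continue  boundary S*=47.3394
step 5: (k=5,j=0): S=41.2054, (K−S)⁺=25.0646, hold=23.9025 ⇒ V=25.0646 exercise | (k=5,j=1): S=54.3865, (K−S)⁺=11.8835, hold=11.6089 ⇒ V=11.8835 exercise | (k=5,j=2): S=71.7840, (K−S)⁺=0.0000, hold=2.5396 ⇒ V=2.5396 continue | (k=5,j=3): S=94.7467, (K−S)⁺=0.0000, hold=0.0000 ⇒ V=0.0000 continue | (k=5,j=4): S=125.0549, (K−S)⁺=0.0000, hold=0.0000 ⇒ V=0.0000 continue | (k=5,j=5): S=165.0583, (K−S)⁺=0.0000, hold=0.0000 ⇒ V=0.0000 continue  boundary S*=54.3865
step 4: (k=4,j=0): S=47.3394, (K−S)⁺=18.9306, hold=17.7685 ⇒ V=18.9306 exercise | (k=4,j=1): S=62.4826, (K−S)⁺=3.7874, hold=6.8146 ⇒ V=6.8146 continue | (k=4,j=2): S=82.4700, (K−S)⁺=0.0000, hold=1.1740 ⇒ V=1.1740 continue | (k=4,j=3): S=108.8510, (K−S)⁺=0.0000, hold=0.0000 ⇒ V=0.0000 continue | (k=4,j=4): S=143.6710, (K−S)⁺=0.0000, hold=0.0000 ⇒ V=0.0000 continue  boundary S*=47.3394
step 3: (k=3,j=0): S=54.3865, (K−S)⁺=11.8835, hold=12.2961 ⇒ V=12.2961 continue | (k=3,j=1): S=71.7840, (K−S)⁺=0.0000, hold=3.7610 ⇒ V=3.7610 continue | (k=3,j=2): S=94.7467, (K−S)⁺=0.0000, hold=0.5427 ⇒ V=0.5427 continue | (k=3,j=3): S=125.0549, (K−S)⁺=0.0000, hold=0.0000 ⇒ V=0.0000 continue  boundary S*=-
step 2: (k=2,j=0): S=62.4826, (K−S)⁺=3.7874, hold=7.6407 ⇒ V=7.6407 continue | (k=2,j=1): S=82.4700, (K−S)⁺=0.0000, hold=2.0209 ⇒ V=2.0209 continue | (k=2,j=2): S=108.8510, (K−S)⁺=0.0000, hold=0.2509 ⇒ V=0.2509 continue  boundary S*=-
step 1: (k=1,j=0): S=71.7840, (K−S)⁺=0.0000, hold=4.5834 ⇒ V=4.5834 continue | (k=1,j=1): S=94.7467, (K−S)⁺=0.0000, hold=1.0648 ⇒ V=1.0648 continue  boundary S*=-
step 0: (k=0,j=0): S=82.4700, (K−S)⁺=0.0000, hold=2.6727 ⇒ V=2.6727 continue  boundary S*=-

price = 2.6727
boundary = - - - - 47.3394 54.3865 47.3394
tree:
2.6727
4.5834 1.0648
7.6407 2.0209 0.2509
12.2961 3.7610 0.5427 0.0000
18.9306 6.8146 1.1740 0.0000 0.0000
25.0646 11.8835 2.5396 0.0000 0.0000 0.0000
30.4037 18.9306 5.4935 0.0000 0.0000 0.0000 0.0000
35.0511 25.0646 11.8835 0.0000 0.0000 0.0000 0.0000 0.0000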